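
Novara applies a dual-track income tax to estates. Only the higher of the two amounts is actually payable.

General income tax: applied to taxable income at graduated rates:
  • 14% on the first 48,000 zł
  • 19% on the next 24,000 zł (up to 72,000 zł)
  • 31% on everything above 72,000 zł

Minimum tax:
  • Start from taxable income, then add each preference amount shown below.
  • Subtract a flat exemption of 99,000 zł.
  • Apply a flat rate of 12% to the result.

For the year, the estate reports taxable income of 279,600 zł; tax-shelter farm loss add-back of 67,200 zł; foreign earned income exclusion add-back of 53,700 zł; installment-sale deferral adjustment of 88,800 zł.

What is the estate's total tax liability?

General income tax:
  48,000 zł × 14% = 6,720 zł
  24,000 zł × 19% = 4,560 zł
  207,600 zł × 31% = 64,356 zł
  → 75,636 zł

Minimum tax:
  Adjusted income: 279,600 zł + 67,200 zł + 53,700 zł + 88,800 zł = 489,300 zł
  Less exemption 99,000 zł → base 390,300 zł
  390,300 zł × 12% = 46,836 zł

75,636 zł > 46,836 zł, so the general income tax governs.

75,636 zł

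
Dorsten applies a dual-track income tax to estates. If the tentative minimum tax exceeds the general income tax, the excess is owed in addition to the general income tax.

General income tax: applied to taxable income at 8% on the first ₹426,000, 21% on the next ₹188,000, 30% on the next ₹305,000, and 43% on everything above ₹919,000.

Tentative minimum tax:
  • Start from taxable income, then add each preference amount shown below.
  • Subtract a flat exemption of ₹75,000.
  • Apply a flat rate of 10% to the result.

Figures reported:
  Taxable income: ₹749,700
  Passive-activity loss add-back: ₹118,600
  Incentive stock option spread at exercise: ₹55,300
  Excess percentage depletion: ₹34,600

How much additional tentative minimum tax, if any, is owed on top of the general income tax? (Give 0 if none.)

₹0

General income tax:
  ₹426,000 × 8% = ₹34,080
  ₹188,000 × 21% = ₹39,480
  ₹135,700 × 30% = ₹40,710
  → ₹114,270

Tentative minimum tax:
  Adjusted income: ₹749,700 + ₹118,600 + ₹55,300 + ₹34,600 = ₹958,200
  Less exemption ₹75,000 → base ₹883,200
  ₹883,200 × 10% = ₹88,320

₹88,320 ≤ ₹114,270, so no add-on is due.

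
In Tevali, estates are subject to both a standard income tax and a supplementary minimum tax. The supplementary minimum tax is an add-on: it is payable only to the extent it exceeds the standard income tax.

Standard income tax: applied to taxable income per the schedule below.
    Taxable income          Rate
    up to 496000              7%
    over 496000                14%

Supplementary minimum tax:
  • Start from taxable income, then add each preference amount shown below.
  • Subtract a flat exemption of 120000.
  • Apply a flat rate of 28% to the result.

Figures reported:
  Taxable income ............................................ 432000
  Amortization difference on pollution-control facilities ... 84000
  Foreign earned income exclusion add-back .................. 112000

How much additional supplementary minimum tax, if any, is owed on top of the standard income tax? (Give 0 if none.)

112000

Supplementary minimum tax:
  Adjusted income: 432000 + 84000 + 112000 = 628000
  Less exemption 120000 → base 508000
  508000 × 28% = 142240

Standard income tax:
  432000 × 7% = 30240

Excess of supplementary minimum tax over standard income tax: 142240 − 30240 = 112000.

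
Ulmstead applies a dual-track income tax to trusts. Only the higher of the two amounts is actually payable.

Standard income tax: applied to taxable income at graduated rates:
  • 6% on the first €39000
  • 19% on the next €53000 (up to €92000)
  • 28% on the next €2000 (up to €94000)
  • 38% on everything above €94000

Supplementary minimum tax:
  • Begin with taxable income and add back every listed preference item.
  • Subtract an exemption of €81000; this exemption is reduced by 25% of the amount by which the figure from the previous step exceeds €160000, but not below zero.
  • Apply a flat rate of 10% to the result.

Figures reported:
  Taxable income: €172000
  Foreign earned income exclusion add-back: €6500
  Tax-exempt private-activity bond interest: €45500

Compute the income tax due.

Standard income tax:
  €39000 × 6% = €2340
  €53000 × 19% = €10070
  €2000 × 28% = €560
  €78000 × 38% = €29640
  → €42610

Supplementary minimum tax:
  Adjusted income: €172000 + €6500 + €45500 = €224000
  Exemption: €81000 − 25% × (€224000 − €160000) = €81000 − €16000 = €65000
  Base: €224000 − €65000 = €159000
  €159000 × 10% = €15900

€42610 > €15900, so the standard income tax governs.

€42610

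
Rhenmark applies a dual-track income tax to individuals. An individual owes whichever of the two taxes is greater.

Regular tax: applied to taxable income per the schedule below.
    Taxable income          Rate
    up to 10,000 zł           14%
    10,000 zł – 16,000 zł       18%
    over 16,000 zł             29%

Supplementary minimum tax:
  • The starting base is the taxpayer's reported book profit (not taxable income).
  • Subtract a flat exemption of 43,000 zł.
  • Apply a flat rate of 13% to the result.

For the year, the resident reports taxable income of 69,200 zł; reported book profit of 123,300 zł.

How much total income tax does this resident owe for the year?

17,908 zł

Regular tax:
  10,000 zł × 14% = 1,400 zł
  6,000 zł × 18% = 1,080 zł
  53,200 zł × 29% = 15,428 zł
  → 17,908 zł

Supplementary minimum tax:
  Base (reported book profit): 123,300 zł
  Less exemption 43,000 zł → base 80,300 zł
  80,300 zł × 13% = 10,439 zł

17,908 zł > 10,439 zł, so the regular tax governs.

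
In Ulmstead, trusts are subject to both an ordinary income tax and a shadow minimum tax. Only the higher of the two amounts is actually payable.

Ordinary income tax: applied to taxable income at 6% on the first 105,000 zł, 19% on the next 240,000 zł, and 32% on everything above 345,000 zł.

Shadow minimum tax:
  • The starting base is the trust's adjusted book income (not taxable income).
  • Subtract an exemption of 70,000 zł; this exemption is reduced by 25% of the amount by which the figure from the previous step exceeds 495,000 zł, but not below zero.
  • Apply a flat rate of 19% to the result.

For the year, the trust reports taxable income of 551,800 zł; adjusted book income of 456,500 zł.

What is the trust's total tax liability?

118,076 zł

Ordinary income tax:
  105,000 zł × 6% = 6,300 zł
  240,000 zł × 19% = 45,600 zł
  206,800 zł × 32% = 66,176 zł
  → 118,076 zł

Shadow minimum tax:
  Base (adjusted book income): 456,500 zł
  Exemption: 456,500 zł ≤ 495,000 zł, so full 70,000 zł applies
  Base: 456,500 zł − 70,000 zł = 386,500 zł
  386,500 zł × 19% = 73,435 zł

118,076 zł > 73,435 zł, so the ordinary income tax governs.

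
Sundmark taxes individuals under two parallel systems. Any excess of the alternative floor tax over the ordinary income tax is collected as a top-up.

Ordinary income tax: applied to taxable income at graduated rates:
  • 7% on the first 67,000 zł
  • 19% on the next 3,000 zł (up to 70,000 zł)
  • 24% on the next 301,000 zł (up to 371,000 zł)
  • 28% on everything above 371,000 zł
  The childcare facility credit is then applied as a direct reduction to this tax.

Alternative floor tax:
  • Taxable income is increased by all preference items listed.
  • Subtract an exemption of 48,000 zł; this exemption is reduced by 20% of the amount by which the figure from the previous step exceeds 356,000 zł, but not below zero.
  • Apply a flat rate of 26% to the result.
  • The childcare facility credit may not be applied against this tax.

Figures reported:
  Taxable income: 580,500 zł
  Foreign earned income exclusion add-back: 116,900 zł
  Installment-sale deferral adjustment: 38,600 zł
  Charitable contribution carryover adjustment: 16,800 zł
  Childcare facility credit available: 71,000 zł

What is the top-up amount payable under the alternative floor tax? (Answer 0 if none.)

Ordinary income tax:
  67,000 zł × 7% = 4,690 zł
  3,000 zł × 19% = 570 zł
  301,000 zł × 24% = 72,240 zł
  209,500 zł × 28% = 58,660 zł
  → 136,160 zł
  Less childcare facility credit 71,000 zł → 65,160 zł

Alternative floor tax:
  Adjusted income: 580,500 zł + 116,900 zł + 38,600 zł + 16,800 zł = 752,800 zł
  Exemption: 20% × (752,800 zł − 356,000 zł) = 79,360 zł ≥ 48,000 zł, so the exemption is fully phased out
  Base: 752,800 zł − 0 zł = 752,800 zł
  752,800 zł × 26% = 195,728 zł

Excess of alternative floor tax over ordinary income tax: 195,728 zł − 65,160 zł = 130,568 zł.

130,568 zł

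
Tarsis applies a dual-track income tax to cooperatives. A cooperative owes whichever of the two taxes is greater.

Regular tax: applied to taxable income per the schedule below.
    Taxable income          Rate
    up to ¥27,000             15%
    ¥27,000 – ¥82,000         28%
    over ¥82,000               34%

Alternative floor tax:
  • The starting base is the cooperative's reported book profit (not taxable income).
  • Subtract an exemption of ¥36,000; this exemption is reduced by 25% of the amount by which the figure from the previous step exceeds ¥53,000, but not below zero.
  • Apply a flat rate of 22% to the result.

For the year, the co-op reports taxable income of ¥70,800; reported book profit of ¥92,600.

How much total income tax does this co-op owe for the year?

¥16,314

Alternative floor tax:
  Base (reported book profit): ¥92,600
  Exemption: ¥36,000 − 25% × (¥92,600 − ¥53,000) = ¥36,000 − ¥9,900 = ¥26,100
  Base: ¥92,600 − ¥26,100 = ¥66,500
  ¥66,500 × 22% = ¥14,630

Regular tax:
  ¥27,000 × 15% = ¥4,050
  ¥43,800 × 28% = ¥12,264
  → ¥16,314

¥16,314 > ¥14,630, so the regular tax governs.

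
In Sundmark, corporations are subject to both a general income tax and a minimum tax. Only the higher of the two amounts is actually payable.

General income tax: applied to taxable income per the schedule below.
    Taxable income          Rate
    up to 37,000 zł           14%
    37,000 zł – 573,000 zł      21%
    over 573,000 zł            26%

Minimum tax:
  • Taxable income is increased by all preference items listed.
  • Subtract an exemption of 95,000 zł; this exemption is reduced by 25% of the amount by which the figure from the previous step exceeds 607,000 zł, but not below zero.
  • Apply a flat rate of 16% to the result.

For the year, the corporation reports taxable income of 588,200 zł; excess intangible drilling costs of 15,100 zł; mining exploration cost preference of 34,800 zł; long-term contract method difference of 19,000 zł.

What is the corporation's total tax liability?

121,692 zł

General income tax:
  37,000 zł × 14% = 5,180 zł
  536,000 zł × 21% = 112,560 zł
  15,200 zł × 26% = 3,952 zł
  → 121,692 zł

Minimum tax:
  Adjusted income: 588,200 zł + 15,100 zł + 34,800 zł + 19,000 zł = 657,100 zł
  Exemption: 95,000 zł − 25% × (657,100 zł − 607,000 zł) = 95,000 zł − 12,525 zł = 82,475 zł
  Base: 657,100 zł − 82,475 zł = 574,625 zł
  574,625 zł × 16% = 91,940 zł

121,692 zł > 91,940 zł, so the general income tax governs.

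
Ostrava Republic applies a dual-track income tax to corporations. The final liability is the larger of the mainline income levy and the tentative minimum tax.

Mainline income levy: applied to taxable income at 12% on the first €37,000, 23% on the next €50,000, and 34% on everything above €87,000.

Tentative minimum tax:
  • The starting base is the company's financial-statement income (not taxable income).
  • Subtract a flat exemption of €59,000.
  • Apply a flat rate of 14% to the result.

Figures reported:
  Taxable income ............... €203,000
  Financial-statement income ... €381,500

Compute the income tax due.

€55,380

Tentative minimum tax:
  Base (financial-statement income): €381,500
  Less exemption €59,000 → base €322,500
  €322,500 × 14% = €45,150

Mainline income levy:
  €37,000 × 12% = €4,440
  €50,000 × 23% = €11,500
  €116,000 × 34% = €39,440
  → €55,380

€55,380 > €45,150, so the mainline income levy governs.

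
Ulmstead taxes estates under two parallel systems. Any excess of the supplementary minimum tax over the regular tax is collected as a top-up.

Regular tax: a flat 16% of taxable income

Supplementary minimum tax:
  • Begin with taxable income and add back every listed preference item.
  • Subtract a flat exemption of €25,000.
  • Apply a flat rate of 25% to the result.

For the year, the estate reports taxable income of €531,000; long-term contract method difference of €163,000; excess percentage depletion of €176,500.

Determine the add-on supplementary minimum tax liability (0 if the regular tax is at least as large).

Regular tax:
  €531,000 × 16% = €84,960

Supplementary minimum tax:
  Adjusted income: €531,000 + €163,000 + €176,500 = €870,500
  Less exemption €25,000 → base €845,500
  €845,500 × 25% = €211,375

Excess of supplementary minimum tax over regular tax: €211,375 − €84,960 = €126,415.

€126,415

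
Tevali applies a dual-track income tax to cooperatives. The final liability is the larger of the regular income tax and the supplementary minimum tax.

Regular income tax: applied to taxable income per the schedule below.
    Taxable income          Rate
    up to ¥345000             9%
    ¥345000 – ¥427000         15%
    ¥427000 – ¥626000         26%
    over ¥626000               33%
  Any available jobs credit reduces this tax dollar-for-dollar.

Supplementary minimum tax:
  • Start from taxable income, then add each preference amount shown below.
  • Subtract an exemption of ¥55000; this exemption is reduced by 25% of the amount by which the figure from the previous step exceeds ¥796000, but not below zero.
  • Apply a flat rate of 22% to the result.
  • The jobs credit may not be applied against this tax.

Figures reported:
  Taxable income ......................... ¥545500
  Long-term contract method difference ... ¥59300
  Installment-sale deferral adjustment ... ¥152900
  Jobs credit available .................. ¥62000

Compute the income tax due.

¥154594

Supplementary minimum tax:
  Adjusted income: ¥545500 + ¥59300 + ¥152900 = ¥757700
  Exemption: ¥757700 ≤ ¥796000, so full ¥55000 applies
  Base: ¥757700 − ¥55000 = ¥702700
  ¥702700 × 22% = ¥154594

Regular income tax:
  ¥345000 × 9% = ¥31050
  ¥82000 × 15% = ¥12300
  ¥118500 × 26% = ¥30810
  → ¥74160
  Less jobs credit ¥62000 → ¥12160

¥154594 > ¥12160, so the supplementary minimum tax is the binding amount.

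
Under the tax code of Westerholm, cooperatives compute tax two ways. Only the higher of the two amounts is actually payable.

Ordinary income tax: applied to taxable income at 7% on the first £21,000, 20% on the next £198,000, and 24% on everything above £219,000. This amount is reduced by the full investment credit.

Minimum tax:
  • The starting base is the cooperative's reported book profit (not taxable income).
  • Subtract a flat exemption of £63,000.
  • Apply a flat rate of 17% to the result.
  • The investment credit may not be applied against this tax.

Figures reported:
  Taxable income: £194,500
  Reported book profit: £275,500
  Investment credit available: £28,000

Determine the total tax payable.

£36,125

Minimum tax:
  Base (reported book profit): £275,500
  Less exemption £63,000 → base £212,500
  £212,500 × 17% = £36,125

Ordinary income tax:
  £21,000 × 7% = £1,470
  £173,500 × 20% = £34,700
  → £36,170
  Less investment credit £28,000 → £8,170

£36,125 > £8,170, so the minimum tax is the binding amount.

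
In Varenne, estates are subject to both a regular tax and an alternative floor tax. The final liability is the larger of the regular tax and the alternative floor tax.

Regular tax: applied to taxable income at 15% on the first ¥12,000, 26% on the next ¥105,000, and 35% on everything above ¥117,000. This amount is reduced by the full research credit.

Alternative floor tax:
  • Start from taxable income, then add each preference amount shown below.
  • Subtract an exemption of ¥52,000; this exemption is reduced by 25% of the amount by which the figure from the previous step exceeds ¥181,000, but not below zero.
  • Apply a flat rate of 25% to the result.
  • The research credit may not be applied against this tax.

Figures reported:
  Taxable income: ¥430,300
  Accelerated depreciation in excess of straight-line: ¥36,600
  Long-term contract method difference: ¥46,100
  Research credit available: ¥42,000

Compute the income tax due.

Regular tax:
  ¥12,000 × 15% = ¥1,800
  ¥105,000 × 26% = ¥27,300
  ¥313,300 × 35% = ¥109,655
  → ¥138,755
  Less research credit ¥42,000 → ¥96,755

Alternative floor tax:
  Adjusted income: ¥430,300 + ¥36,600 + ¥46,100 = ¥513,000
  Exemption: 25% × (¥513,000 − ¥181,000) = ¥83,000 ≥ ¥52,000, so the exemption is fully phased out
  Base: ¥513,000 − ¥0 = ¥513,000
  ¥513,000 × 25% = ¥128,250

¥128,250 > ¥96,755, so the alternative floor tax is the binding amount.

¥128,250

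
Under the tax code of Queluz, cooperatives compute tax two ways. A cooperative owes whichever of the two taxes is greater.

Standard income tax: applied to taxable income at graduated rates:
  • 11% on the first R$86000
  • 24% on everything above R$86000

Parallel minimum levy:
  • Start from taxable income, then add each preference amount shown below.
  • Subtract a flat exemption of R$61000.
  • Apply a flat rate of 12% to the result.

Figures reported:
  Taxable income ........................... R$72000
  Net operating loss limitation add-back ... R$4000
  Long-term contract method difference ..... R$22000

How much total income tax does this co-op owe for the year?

Parallel minimum levy:
  Adjusted income: R$72000 + R$4000 + R$22000 = R$98000
  Less exemption R$61000 → base R$37000
  R$37000 × 12% = R$4440

Standard income tax:
  R$72000 × 11% = R$7920

R$7920 > R$4440, so the standard income tax governs.

R$7920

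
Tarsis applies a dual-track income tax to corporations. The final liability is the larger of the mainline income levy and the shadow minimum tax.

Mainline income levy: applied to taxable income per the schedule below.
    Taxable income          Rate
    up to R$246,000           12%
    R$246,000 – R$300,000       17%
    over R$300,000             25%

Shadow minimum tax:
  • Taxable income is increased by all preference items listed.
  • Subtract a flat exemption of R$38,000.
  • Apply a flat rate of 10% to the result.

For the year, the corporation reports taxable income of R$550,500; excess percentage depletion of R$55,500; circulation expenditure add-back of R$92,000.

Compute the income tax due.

R$101,325

Shadow minimum tax:
  Adjusted income: R$550,500 + R$55,500 + R$92,000 = R$698,000
  Less exemption R$38,000 → base R$660,000
  R$660,000 × 10% = R$66,000

Mainline income levy:
  R$246,000 × 12% = R$29,520
  R$54,000 × 17% = R$9,180
  R$250,500 × 25% = R$62,625
  → R$101,325

R$101,325 > R$66,000, so the mainline income levy governs.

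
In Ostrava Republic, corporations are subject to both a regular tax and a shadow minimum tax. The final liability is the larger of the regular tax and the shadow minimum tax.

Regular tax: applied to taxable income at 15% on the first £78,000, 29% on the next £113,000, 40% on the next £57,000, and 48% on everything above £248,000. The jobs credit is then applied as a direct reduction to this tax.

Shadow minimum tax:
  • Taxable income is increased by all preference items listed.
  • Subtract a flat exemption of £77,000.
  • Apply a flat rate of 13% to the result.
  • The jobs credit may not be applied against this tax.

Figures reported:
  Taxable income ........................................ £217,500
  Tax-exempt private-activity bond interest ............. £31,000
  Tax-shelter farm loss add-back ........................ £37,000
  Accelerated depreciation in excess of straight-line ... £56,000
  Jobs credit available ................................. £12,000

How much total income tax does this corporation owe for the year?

£43,070

Shadow minimum tax:
  Adjusted income: £217,500 + £31,000 + £37,000 + £56,000 = £341,500
  Less exemption £77,000 → base £264,500
  £264,500 × 13% = £34,385

Regular tax:
  £78,000 × 15% = £11,700
  £113,000 × 29% = £32,770
  £26,500 × 40% = £10,600
  → £55,070
  Less jobs credit £12,000 → £43,070

£43,070 > £34,385, so the regular tax governs.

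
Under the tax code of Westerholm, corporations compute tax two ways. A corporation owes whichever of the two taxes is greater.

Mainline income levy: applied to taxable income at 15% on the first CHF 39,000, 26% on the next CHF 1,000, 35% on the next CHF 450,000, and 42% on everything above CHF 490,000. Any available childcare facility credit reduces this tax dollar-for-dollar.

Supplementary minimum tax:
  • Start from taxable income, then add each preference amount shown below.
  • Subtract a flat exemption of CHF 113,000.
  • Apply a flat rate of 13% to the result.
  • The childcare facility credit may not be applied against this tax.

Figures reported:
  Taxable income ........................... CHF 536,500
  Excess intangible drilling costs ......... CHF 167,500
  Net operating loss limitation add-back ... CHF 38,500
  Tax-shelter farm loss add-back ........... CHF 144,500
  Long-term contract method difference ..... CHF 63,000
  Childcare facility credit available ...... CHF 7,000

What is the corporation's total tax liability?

Mainline income levy:
  CHF 39,000 × 15% = CHF 5,850
  CHF 1,000 × 26% = CHF 260
  CHF 450,000 × 35% = CHF 157,500
  CHF 46,500 × 42% = CHF 19,530
  → CHF 183,140
  Less childcare facility credit CHF 7,000 → CHF 176,140

Supplementary minimum tax:
  Adjusted income: CHF 536,500 + CHF 167,500 + CHF 38,500 + CHF 144,500 + CHF 63,000 = CHF 950,000
  Less exemption CHF 113,000 → base CHF 837,000
  CHF 837,000 × 13% = CHF 108,810

CHF 176,140 > CHF 108,810, so the mainline income levy governs.

CHF 176,140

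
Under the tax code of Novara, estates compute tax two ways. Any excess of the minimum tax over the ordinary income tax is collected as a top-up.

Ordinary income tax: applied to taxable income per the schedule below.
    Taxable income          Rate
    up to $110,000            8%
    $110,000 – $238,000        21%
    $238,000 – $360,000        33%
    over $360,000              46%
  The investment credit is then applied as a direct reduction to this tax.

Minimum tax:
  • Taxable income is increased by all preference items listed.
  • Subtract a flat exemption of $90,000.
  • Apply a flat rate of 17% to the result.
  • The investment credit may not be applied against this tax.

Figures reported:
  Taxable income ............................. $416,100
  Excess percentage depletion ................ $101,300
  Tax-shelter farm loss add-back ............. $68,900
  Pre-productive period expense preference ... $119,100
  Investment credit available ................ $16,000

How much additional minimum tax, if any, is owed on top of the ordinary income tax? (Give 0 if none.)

$18,872

Minimum tax:
  Adjusted income: $416,100 + $101,300 + $68,900 + $119,100 = $705,400
  Less exemption $90,000 → base $615,400
  $615,400 × 17% = $104,618

Ordinary income tax:
  $110,000 × 8% = $8,800
  $128,000 × 21% = $26,880
  $122,000 × 33% = $40,260
  $56,100 × 46% = $25,806
  → $101,746
  Less investment credit $16,000 → $85,746

Excess of minimum tax over ordinary income tax: $104,618 − $85,746 = $18,872.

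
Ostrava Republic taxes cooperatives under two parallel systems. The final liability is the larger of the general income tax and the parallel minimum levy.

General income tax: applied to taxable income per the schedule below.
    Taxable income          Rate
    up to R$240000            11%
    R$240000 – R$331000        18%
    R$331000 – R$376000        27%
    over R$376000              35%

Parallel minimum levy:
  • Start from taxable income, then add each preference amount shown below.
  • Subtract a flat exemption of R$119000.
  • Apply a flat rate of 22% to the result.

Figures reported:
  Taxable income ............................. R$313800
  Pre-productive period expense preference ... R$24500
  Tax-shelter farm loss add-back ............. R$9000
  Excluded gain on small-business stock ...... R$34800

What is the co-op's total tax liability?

General income tax:
  R$240000 × 11% = R$26400
  R$73800 × 18% = R$13284
  → R$39684

Parallel minimum levy:
  Adjusted income: R$313800 + R$24500 + R$9000 + R$34800 = R$382100
  Less exemption R$119000 → base R$263100
  R$263100 × 22% = R$57882

R$57882 > R$39684, so the parallel minimum levy is the binding amount.

R$57882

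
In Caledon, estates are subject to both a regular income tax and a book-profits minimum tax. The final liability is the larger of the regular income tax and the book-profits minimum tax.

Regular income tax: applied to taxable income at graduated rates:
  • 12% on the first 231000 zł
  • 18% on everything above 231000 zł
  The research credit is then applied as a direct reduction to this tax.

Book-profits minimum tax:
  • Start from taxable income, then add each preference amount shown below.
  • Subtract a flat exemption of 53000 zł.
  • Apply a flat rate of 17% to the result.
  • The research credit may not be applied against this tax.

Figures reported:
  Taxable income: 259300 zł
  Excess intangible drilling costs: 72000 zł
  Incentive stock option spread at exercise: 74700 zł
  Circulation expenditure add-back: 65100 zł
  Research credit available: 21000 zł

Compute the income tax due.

Book-profits minimum tax:
  Adjusted income: 259300 zł + 72000 zł + 74700 zł + 65100 zł = 471100 zł
  Less exemption 53000 zł → base 418100 zł
  418100 zł × 17% = 71077 zł

Regular income tax:
  231000 zł × 12% = 27720 zł
  28300 zł × 18% = 5094 zł
  → 32814 zł
  Less research credit 21000 zł → 11814 zł

71077 zł > 11814 zł, so the book-profits minimum tax is the binding amount.

71077 zł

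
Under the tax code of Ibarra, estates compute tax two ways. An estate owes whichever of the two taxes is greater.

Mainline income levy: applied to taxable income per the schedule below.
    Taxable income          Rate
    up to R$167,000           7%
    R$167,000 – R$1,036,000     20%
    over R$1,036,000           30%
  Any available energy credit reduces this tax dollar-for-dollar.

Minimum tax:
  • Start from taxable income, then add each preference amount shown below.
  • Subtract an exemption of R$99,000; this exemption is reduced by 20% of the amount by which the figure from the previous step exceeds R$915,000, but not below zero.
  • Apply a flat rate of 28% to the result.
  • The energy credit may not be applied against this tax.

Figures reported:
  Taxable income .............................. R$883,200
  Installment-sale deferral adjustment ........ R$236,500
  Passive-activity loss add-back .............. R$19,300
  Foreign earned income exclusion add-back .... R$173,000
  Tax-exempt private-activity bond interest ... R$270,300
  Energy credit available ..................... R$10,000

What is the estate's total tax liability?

R$443,044

Mainline income levy:
  R$167,000 × 7% = R$11,690
  R$716,200 × 20% = R$143,240
  → R$154,930
  Less energy credit R$10,000 → R$144,930

Minimum tax:
  Adjusted income: R$883,200 + R$236,500 + R$19,300 + R$173,000 + R$270,300 = R$1,582,300
  Exemption: 20% × (R$1,582,300 − R$915,000) = R$133,460 ≥ R$99,000, so the exemption is fully phased out
  Base: R$1,582,300 − R$0 = R$1,582,300
  R$1,582,300 × 28% = R$443,044

R$443,044 > R$144,930, so the minimum tax is the binding amount.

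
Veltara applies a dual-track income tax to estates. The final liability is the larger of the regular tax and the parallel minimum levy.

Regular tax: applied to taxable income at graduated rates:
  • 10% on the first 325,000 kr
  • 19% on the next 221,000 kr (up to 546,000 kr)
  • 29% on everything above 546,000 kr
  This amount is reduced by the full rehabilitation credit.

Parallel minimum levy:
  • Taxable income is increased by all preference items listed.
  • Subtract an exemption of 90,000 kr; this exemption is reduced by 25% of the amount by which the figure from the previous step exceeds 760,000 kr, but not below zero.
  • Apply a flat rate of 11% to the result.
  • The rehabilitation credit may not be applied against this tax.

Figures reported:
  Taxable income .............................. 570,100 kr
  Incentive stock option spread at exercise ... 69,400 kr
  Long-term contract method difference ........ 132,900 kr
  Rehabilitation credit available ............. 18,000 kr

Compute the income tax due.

75,405 kr

Parallel minimum levy:
  Adjusted income: 570,100 kr + 69,400 kr + 132,900 kr = 772,400 kr
  Exemption: 90,000 kr − 25% × (772,400 kr − 760,000 kr) = 90,000 kr − 3,100 kr = 86,900 kr
  Base: 772,400 kr − 86,900 kr = 685,500 kr
  685,500 kr × 11% = 75,405 kr

Regular tax:
  325,000 kr × 10% = 32,500 kr
  221,000 kr × 19% = 41,990 kr
  24,100 kr × 29% = 6,989 kr
  → 81,479 kr
  Less rehabilitation credit 18,000 kr → 63,479 kr

75,405 kr > 63,479 kr, so the parallel minimum levy is the binding amount.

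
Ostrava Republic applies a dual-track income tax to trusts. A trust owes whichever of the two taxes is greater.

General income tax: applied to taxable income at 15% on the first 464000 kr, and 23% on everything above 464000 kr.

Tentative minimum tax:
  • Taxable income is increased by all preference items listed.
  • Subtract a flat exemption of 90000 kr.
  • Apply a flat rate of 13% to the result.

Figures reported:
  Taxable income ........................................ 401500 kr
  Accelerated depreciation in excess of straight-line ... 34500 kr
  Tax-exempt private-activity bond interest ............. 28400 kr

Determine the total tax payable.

60225 kr

General income tax:
  401500 kr × 15% = 60225 kr

Tentative minimum tax:
  Adjusted income: 401500 kr + 34500 kr + 28400 kr = 464400 kr
  Less exemption 90000 kr → base 374400 kr
  374400 kr × 13% = 48672 kr

60225 kr > 48672 kr, so the general income tax governs.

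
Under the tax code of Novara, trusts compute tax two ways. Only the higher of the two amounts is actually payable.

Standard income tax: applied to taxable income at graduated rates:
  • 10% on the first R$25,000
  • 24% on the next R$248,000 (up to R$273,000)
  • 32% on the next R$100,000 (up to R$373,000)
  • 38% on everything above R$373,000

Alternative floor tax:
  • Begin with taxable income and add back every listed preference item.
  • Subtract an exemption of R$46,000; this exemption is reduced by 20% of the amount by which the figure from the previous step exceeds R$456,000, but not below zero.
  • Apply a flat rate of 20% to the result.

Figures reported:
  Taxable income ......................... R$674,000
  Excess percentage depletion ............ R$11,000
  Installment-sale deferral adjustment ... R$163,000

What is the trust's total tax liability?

R$208,400

Alternative floor tax:
  Adjusted income: R$674,000 + R$11,000 + R$163,000 = R$848,000
  Exemption: 20% × (R$848,000 − R$456,000) = R$78,400 ≥ R$46,000, so the exemption is fully phased out
  Base: R$848,000 − R$0 = R$848,000
  R$848,000 × 20% = R$169,600

Standard income tax:
  R$25,000 × 10% = R$2,500
  R$248,000 × 24% = R$59,520
  R$100,000 × 32% = R$32,000
  R$301,000 × 38% = R$114,380
  → R$208,400

R$208,400 > R$169,600, so the standard income tax governs.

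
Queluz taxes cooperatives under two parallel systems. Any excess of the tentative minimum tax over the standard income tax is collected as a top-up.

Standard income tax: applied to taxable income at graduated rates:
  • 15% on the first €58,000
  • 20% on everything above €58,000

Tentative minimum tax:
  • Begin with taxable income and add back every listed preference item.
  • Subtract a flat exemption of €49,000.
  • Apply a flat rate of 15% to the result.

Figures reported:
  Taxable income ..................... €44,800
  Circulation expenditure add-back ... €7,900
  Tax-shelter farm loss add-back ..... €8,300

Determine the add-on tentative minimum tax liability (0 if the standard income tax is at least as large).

€0

Tentative minimum tax:
  Adjusted income: €44,800 + €7,900 + €8,300 = €61,000
  Less exemption €49,000 → base €12,000
  €12,000 × 15% = €1,800

Standard income tax:
  €44,800 × 15% = €6,720

€1,800 ≤ €6,720, so no add-on is due.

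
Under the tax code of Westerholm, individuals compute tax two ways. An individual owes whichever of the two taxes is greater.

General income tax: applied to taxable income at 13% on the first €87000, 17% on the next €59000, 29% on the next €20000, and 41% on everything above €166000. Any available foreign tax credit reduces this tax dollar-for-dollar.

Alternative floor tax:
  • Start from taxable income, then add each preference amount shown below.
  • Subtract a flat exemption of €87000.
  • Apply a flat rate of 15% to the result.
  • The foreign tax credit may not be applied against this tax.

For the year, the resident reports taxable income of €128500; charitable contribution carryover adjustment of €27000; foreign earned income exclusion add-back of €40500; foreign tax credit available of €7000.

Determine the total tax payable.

€16350

Alternative floor tax:
  Adjusted income: €128500 + €27000 + €40500 = €196000
  Less exemption €87000 → base €109000
  €109000 × 15% = €16350

General income tax:
  €87000 × 13% = €11310
  €41500 × 17% = €7055
  → €18365
  Less foreign tax credit €7000 → €11365

€16350 > €11365, so the alternative floor tax is the binding amount.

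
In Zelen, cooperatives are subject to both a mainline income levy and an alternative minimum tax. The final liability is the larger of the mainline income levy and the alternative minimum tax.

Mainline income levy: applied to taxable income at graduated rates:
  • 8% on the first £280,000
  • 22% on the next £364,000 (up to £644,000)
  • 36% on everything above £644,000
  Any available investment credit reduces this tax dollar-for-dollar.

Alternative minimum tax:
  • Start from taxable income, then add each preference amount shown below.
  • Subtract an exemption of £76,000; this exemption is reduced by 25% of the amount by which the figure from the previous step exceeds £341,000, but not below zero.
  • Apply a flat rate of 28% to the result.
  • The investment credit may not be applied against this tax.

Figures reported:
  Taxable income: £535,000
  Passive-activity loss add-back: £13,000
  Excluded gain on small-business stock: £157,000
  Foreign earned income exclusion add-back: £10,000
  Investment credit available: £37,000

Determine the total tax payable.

£200,200

Mainline income levy:
  £280,000 × 8% = £22,400
  £255,000 × 22% = £56,100
  → £78,500
  Less investment credit £37,000 → £41,500

Alternative minimum tax:
  Adjusted income: £535,000 + £13,000 + £157,000 + £10,000 = £715,000
  Exemption: 25% × (£715,000 − £341,000) = £93,500 ≥ £76,000, so the exemption is fully phased out
  Base: £715,000 − £0 = £715,000
  £715,000 × 28% = £200,200

£200,200 > £41,500, so the alternative minimum tax is the binding amount.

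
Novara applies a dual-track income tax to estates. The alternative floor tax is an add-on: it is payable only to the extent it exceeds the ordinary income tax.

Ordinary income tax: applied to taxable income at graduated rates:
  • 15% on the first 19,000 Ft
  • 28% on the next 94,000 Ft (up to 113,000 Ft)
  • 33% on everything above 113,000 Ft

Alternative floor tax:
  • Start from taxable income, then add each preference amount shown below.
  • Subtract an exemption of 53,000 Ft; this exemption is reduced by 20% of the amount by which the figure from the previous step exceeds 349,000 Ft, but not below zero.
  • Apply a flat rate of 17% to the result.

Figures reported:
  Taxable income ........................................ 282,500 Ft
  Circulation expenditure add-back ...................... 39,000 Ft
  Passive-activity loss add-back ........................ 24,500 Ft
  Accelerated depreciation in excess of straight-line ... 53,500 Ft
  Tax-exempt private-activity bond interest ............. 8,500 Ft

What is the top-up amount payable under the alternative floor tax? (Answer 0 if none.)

0 Ft

Alternative floor tax:
  Adjusted income: 282,500 Ft + 39,000 Ft + 24,500 Ft + 53,500 Ft + 8,500 Ft = 408,000 Ft
  Exemption: 53,000 Ft − 20% × (408,000 Ft − 349,000 Ft) = 53,000 Ft − 11,800 Ft = 41,200 Ft
  Base: 408,000 Ft − 41,200 Ft = 366,800 Ft
  366,800 Ft × 17% = 62,356 Ft

Ordinary income tax:
  19,000 Ft × 15% = 2,850 Ft
  94,000 Ft × 28% = 26,320 Ft
  169,500 Ft × 33% = 55,935 Ft
  → 85,105 Ft

62,356 Ft ≤ 85,105 Ft, so no add-on is due.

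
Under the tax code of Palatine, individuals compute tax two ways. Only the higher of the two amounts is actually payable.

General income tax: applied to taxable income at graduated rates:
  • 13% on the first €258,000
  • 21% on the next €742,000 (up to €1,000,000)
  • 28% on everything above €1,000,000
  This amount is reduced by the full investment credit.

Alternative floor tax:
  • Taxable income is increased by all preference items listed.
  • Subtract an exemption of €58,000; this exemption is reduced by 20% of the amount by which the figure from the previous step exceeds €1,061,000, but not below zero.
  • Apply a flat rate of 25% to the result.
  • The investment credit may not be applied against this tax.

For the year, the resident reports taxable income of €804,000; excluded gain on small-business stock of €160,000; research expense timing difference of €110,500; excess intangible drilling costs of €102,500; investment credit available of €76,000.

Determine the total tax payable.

Alternative floor tax:
  Adjusted income: €804,000 + €160,000 + €110,500 + €102,500 = €1,177,000
  Exemption: €58,000 − 20% × (€1,177,000 − €1,061,000) = €58,000 − €23,200 = €34,800
  Base: €1,177,000 − €34,800 = €1,142,200
  €1,142,200 × 25% = €285,550

General income tax:
  €258,000 × 13% = €33,540
  €546,000 × 21% = €114,660
  → €148,200
  Less investment credit €76,000 → €72,200

€285,550 > €72,200, so the alternative floor tax is the binding amount.

€285,550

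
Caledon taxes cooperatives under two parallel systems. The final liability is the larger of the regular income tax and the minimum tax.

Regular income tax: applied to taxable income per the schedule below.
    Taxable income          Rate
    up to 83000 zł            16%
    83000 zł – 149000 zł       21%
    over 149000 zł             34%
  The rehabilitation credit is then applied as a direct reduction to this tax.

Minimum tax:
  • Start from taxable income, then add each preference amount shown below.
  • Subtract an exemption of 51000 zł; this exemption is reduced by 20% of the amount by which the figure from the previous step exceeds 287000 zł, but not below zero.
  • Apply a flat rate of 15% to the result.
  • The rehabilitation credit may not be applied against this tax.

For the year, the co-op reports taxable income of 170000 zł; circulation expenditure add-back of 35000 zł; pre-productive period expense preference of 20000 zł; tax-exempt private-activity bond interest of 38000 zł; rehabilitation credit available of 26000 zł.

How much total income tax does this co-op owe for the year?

31800 zł

Regular income tax:
  83000 zł × 16% = 13280 zł
  66000 zł × 21% = 13860 zł
  21000 zł × 34% = 7140 zł
  → 34280 zł
  Less rehabilitation credit 26000 zł → 8280 zł

Minimum tax:
  Adjusted income: 170000 zł + 35000 zł + 20000 zł + 38000 zł = 263000 zł
  Exemption: 263000 zł ≤ 287000 zł, so full 51000 zł applies
  Base: 263000 zł − 51000 zł = 212000 zł
  212000 zł × 15% = 31800 zł

31800 zł > 8280 zł, so the minimum tax is the binding amount.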